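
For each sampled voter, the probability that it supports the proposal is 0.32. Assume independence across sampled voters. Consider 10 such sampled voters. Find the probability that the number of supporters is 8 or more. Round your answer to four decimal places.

0.0025

X ~ Binomial(10, 0.32); P(X ≥ 8) = Σ C(10,k) p^k (1−p)^(10−k) over k:
  k=8: C(10,8)·0.32^8·0.68^2 = 0.002288
  k=9: C(10,9)·0.32^9·0.68^1 = 0.000239
  k=10: C(10,10)·0.32^10·0.68^0 = 0.000011
Total = 0.002538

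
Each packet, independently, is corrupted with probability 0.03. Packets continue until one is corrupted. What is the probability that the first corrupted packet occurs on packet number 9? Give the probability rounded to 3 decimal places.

0.024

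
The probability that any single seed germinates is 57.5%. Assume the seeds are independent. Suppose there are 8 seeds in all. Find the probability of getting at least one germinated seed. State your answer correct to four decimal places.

0.9989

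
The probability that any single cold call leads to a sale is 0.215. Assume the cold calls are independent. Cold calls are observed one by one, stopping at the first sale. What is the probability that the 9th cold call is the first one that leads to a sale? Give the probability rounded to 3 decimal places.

Geometric (trials to first success), p = 0.215.
P(Y = 9) = (1−p)^8 · p = 0.1442 · 0.215 = 0.03100

0.031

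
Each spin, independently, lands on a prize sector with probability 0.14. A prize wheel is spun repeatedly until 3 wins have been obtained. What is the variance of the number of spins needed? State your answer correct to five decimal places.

Y = total spins until the third success; negative binomial with r=3, p=0.14.
Var(Y) = r(1−p)/p² = 3·0.86 / 0.14² = 131.6326531

131.63265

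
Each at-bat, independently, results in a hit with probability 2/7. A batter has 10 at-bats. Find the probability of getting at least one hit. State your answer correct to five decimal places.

0.96543

P(at least one) = 1 − P(none) = 1 − (1 − 0.285714)^10
= 1 − 0.0345716 = 0.9654284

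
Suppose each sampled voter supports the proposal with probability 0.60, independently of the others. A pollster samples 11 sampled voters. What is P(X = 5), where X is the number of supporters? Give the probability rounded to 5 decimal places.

0.14715

X ~ Binomial(n=11, p=0.60).
P(X=5) = C(11,5) · p^5 · (1−p)^6
= 462 · 0.07776 · 0.004096 = 0.1471493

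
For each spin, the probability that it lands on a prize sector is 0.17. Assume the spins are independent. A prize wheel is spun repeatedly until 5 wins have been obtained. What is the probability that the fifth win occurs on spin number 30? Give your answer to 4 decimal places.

0.0320

Y = trial on which the fifth success occurs; negative binomial, r=5, p=0.17.
P(Y=30) = C(29,4) · p^5 · (1−p)^25
= 23751 · 0.00014199 · 0.0094831 = 0.031980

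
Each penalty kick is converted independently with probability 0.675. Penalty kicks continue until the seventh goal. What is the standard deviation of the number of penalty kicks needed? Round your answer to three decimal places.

Y = total penalty kicks until the seventh success; negative binomial with r=7, p=0.675.
SD(Y) = √[r(1−p)/p²] = √(4.99314) = 2.23453

2.235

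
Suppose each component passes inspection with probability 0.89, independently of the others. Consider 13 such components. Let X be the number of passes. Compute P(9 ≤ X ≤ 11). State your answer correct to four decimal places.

X ~ Binomial(13, 0.89); P(9 ≤ X ≤ 11) = Σ C(13,k) p^k (1−p)^(13−k) over k:
  k=9: C(13,9)·0.89^9·0.11^4 = 0.036676
  k=10: C(13,10)·0.89^10·0.11^3 = 0.118698
  k=11: C(13,11)·0.89^11·0.11^2 = 0.261921
Total = 0.417295

0.4173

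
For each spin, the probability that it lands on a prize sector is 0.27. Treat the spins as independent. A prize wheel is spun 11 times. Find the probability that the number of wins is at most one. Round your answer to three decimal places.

X ~ Binomial(11, 0.27); P(X ≤ 1) = Σ C(11,k) p^k (1−p)^(11−k) over k:
  k=0: C(11,0)·0.27^0·0.73^11 = 0.03137
  k=1: C(11,1)·0.27^1·0.73^10 = 0.12764
Total = 0.15901

0.159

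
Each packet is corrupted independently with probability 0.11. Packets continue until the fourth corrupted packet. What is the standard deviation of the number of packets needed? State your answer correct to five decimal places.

17.15269

Y = total packets until the fourth success; negative binomial with r=4, p=0.11.
SD(Y) = √[r(1−p)/p²] = √(294.2148760) = 17.1526930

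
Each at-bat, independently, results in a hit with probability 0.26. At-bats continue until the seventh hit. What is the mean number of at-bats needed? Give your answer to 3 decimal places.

26.923

Y = total at-bats until the seventh success; negative binomial with r=7, p=0.26.
E[Y] = r / p = 7 / 0.26 = 26.92308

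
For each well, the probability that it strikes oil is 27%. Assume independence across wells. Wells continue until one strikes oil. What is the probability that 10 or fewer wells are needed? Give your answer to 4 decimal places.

Y = number of wells to the first success; geometric, p = 0.27.
P(Y ≤ 10) = 1 − (1−p)^10 = 1 − 0.042976 = 0.957024

0.9570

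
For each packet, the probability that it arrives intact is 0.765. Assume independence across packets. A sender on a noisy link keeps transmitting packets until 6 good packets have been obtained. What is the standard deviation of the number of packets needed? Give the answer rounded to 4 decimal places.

Y = total packets until the sixth success; negative binomial with r=6, p=0.765.
SD(Y) = √[r(1−p)/p²] = √(2.409330) = 1.552202

1.5522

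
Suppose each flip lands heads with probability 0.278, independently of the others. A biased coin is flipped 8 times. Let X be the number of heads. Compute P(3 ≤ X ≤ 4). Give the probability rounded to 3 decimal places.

0.350

X ~ Binomial(8, 0.278); P(3 ≤ X ≤ 4) = Σ C(8,k) p^k (1−p)^(8−k) over k:
  k=3: C(8,3)·0.278^3·0.722^5 = 0.23605
  k=4: C(8,4)·0.278^4·0.722^4 = 0.11361
Total = 0.34966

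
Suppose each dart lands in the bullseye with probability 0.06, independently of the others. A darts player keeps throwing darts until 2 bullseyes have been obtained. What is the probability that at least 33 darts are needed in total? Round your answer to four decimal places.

Needing more than 32 darts ⇔ fewer than 2 successes in the first 32. With X ~ Binomial(32, 0.06), P(Y > 32) = P(X ≤ 1).
  k=0: C(32,0)·0.06^0·0.94^32 = 0.138067
  k=1: C(32,1)·0.06^1·0.94^31 = 0.282010
P(X ≤ 1) = 0.420078

0.4201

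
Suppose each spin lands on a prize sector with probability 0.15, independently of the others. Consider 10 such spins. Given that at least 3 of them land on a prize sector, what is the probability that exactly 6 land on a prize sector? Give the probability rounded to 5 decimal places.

0.00694

X ~ Binomial(10, 0.15). Want P(X=6 | X≥3) = P(X=6) / P(X≥3).
P(X=6) = C(10,6)·0.15^6·0.85^4 = 0.0012487
P(X≥3) = 1 − 0.1968744 − 0.3474254 − 0.2758967 = 0.1798035
Ratio = 0.0012487 / 0.1798035 = 0.0069446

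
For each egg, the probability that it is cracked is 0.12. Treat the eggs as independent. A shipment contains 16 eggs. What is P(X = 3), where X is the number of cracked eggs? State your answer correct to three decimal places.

0.184

X ~ Binomial(n=16, p=0.12).
P(X=3) = C(16,3) · p^3 · (1−p)^13
= 560 · 0.001728 · 0.18979 = 0.18366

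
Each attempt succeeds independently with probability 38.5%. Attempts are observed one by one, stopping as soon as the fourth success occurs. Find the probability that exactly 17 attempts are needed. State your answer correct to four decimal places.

0.0222

Y = trial on which the fourth success occurs; negative binomial, r=4, p=0.385.
P(Y=17) = C(16,3) · p^4 · (1−p)^13
= 560 · 0.021971 · 0.0018004 = 0.022152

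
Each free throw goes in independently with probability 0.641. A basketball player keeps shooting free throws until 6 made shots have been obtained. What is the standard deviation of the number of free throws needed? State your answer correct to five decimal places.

2.28963

Y = total free throws until the sixth success; negative binomial with r=6, p=0.641.
SD(Y) = √[r(1−p)/p²] = √(5.2423938) = 2.2896274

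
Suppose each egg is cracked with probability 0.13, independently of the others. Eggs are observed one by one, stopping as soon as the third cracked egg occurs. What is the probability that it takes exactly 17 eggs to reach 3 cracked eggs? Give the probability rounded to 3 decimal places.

Y = trial on which the third success occurs; negative binomial, r=3, p=0.13.
P(Y=17) = C(16,2) · p^3 · (1−p)^14
= 120 · 0.002197 · 0.14232 = 0.03752

0.038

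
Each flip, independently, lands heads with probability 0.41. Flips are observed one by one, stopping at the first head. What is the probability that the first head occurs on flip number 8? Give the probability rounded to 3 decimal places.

Geometric (trials to first success), p = 0.41.
P(Y = 8) = (1−p)^7 · p = 0.024887 · 0.41 = 0.01020

0.010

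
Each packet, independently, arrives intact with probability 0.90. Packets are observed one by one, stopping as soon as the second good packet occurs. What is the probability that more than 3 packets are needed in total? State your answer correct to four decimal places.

0.0280

Needing more than 3 packets ⇔ fewer than 2 successes in the first 3. With X ~ Binomial(3, 0.90), P(Y > 3) = P(X ≤ 1).
  k=0: C(3,0)·0.90^0·0.10^3 = 0.001000
  k=1: C(3,1)·0.90^1·0.10^2 = 0.027000
P(X ≤ 1) = 0.028000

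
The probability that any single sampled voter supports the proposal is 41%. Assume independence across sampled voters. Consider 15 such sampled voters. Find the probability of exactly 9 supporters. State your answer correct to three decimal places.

X ~ Binomial(n=15, p=0.41).
P(X=9) = C(15,9) · p^9 · (1−p)^6
= 5005 · 0.00032738 · 0.042181 = 0.06911

0.069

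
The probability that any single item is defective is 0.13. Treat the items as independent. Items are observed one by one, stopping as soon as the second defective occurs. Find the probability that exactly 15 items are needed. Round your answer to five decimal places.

Y = trial on which the second success occurs; negative binomial, r=2, p=0.13.
P(Y=15) = C(14,1) · p^2 · (1−p)^13
= 14 · 0.0169 · 0.16359 = 0.0387048

0.03870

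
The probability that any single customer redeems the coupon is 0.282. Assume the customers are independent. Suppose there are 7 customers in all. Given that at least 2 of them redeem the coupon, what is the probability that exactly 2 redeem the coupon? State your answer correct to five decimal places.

0.50488

X ~ Binomial(7, 0.282). Want P(X=2 | X≥2) = P(X=2) / P(X≥2).
P(X=2) = C(7,2)·0.282^2·0.718^5 = 0.3186689
P(X≥2) = 1 − 0.0983719 − 0.2704543 = 0.6311738
Ratio = 0.3186689 / 0.6311738 = 0.5048830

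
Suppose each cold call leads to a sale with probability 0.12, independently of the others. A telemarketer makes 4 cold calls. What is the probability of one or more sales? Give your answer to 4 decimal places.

0.4003

P(at least one) = 1 − P(none) = 1 − (1 − 0.12)^4
= 1 − 0.599695 = 0.400305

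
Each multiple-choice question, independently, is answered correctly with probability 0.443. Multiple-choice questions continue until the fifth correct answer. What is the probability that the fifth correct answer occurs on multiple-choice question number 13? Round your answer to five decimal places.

0.07825

Y = trial on which the fifth success occurs; negative binomial, r=5, p=0.443.
P(Y=13) = C(12,4) · p^5 · (1−p)^8
= 495 · 0.017062 · 0.0092649 = 0.0782466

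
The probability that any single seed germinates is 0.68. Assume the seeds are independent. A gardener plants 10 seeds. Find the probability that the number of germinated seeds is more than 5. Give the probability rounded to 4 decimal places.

0.8133

X ~ Binomial(10, 0.68); P(X ≥ 6) = Σ C(10,k) p^k (1−p)^(10−k) over k:
  k=6: C(10,6)·0.68^6·0.32^4 = 0.217707
  k=7: C(10,7)·0.68^7·0.32^3 = 0.264359
  k=8: C(10,8)·0.68^8·0.32^2 = 0.210661
  k=9: C(10,9)·0.68^9·0.32^1 = 0.099479
  k=10: C(10,10)·0.68^10·0.32^0 = 0.021139
Total = 0.813345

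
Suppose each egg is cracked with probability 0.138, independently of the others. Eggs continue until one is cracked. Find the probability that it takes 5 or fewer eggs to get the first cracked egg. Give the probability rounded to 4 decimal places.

0.5241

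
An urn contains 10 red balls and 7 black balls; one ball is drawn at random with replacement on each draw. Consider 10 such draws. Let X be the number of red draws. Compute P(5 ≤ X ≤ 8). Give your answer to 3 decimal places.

X ~ Binomial(10, 0.588235); P(5 ≤ X ≤ 8) = Σ C(10,k) p^k (1−p)^(10−k) over k:
  k=5: C(10,5)·0.588235^5·0.411765^5 = 0.21009
  k=6: C(10,6)·0.588235^6·0.411765^4 = 0.25010
  k=7: C(10,7)·0.588235^7·0.411765^3 = 0.20417
  k=8: C(10,8)·0.588235^8·0.411765^2 = 0.10938
Total = 0.77374

0.774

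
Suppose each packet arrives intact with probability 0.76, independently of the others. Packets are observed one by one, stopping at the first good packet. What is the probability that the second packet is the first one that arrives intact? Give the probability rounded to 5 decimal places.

Geometric (trials to first success), p = 0.76.
P(Y = 2) = (1−p)^1 · p = 0.24 · 0.76 = 0.1824000

0.18240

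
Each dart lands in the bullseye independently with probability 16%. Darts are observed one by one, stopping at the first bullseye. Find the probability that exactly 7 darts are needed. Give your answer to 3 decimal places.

Geometric (trials to first success), p = 0.16.
P(Y = 7) = (1−p)^6 · p = 0.3513 · 0.16 = 0.05621

0.056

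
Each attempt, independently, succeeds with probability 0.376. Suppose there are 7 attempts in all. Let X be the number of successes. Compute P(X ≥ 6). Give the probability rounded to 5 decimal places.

0.01341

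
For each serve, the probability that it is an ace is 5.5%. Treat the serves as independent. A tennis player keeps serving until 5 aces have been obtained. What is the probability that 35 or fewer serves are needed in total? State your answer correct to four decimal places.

0.0413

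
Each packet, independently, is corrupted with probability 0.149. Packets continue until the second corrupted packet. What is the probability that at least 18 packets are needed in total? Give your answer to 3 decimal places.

0.256

Needing more than 17 packets ⇔ fewer than 2 successes in the first 17. With X ~ Binomial(17, 0.149), P(Y > 17) = P(X ≤ 1).
  k=0: C(17,0)·0.149^0·0.851^17 = 0.06439
  k=1: C(17,1)·0.149^1·0.851^16 = 0.19165
P(X ≤ 1) = 0.25604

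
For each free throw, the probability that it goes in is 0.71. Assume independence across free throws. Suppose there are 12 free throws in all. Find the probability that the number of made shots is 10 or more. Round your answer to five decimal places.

X ~ Binomial(12, 0.71); P(X ≥ 10) = Σ C(12,k) p^k (1−p)^(12−k) over k:
  k=10: C(12,10)·0.71^10·0.29^2 = 0.1806855
  k=11: C(12,11)·0.71^11·0.29^1 = 0.0804306
  k=12: C(12,12)·0.71^12·0.29^0 = 0.0164097
Total = 0.2775258

0.27753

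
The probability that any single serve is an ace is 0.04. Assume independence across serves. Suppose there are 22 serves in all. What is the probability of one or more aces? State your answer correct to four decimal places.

0.5927

P(at least one) = 1 − P(none) = 1 − (1 − 0.04)^22
= 1 − 0.407349 = 0.592651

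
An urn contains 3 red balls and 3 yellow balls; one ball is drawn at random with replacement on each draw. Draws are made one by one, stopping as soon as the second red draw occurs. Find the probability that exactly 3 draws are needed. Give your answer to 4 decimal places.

0.2500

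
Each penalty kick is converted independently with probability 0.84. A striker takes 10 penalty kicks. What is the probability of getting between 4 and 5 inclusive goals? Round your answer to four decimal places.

0.0128

X ~ Binomial(10, 0.84); P(4 ≤ X ≤ 5) = Σ C(10,k) p^k (1−p)^(10−k) over k:
  k=4: C(10,4)·0.84^4·0.16^6 = 0.001754
  k=5: C(10,5)·0.84^5·0.16^5 = 0.011051
Total = 0.012805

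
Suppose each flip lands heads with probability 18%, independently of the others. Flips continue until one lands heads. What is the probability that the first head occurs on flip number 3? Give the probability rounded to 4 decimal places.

Geometric (trials to first success), p = 0.18.
P(Y = 3) = (1−p)^2 · p = 0.6724 · 0.18 = 0.121032

0.1210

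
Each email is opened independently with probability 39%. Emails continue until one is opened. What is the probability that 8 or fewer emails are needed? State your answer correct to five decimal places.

Y = number of emails to the first success; geometric, p = 0.39.
P(Y ≤ 8) = 1 − (1−p)^8 = 1 − 0.0191707 = 0.9808293

0.98083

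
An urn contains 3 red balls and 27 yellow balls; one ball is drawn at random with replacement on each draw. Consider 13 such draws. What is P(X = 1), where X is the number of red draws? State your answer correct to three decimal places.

0.367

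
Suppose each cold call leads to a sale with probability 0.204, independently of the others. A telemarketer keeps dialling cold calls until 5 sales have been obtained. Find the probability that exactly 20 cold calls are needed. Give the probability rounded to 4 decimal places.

0.0447

Y = trial on which the fifth success occurs; negative binomial, r=5, p=0.204.
P(Y=20) = C(19,4) · p^5 · (1−p)^15
= 3876 · 0.00035331 · 0.032636 = 0.044692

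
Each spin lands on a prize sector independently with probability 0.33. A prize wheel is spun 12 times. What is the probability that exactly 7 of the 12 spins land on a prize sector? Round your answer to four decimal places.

X ~ Binomial(n=12, p=0.33).
P(X=7) = C(12,7) · p^7 · (1−p)^5
= 792 · 0.00042618 · 0.13501 = 0.045572

0.0456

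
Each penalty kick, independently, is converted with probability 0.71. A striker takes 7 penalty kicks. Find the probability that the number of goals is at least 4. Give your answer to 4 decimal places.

0.8866

X ~ Binomial(7, 0.71); P(X ≥ 4) = Σ C(7,k) p^k (1−p)^(7−k) over k:
  k=4: C(7,4)·0.71^4·0.29^3 = 0.216918
  k=5: C(7,5)·0.71^5·0.29^2 = 0.318645
  k=6: C(7,6)·0.71^6·0.29^1 = 0.260044
  k=7: C(7,7)·0.71^7·0.29^0 = 0.090951
Total = 0.886558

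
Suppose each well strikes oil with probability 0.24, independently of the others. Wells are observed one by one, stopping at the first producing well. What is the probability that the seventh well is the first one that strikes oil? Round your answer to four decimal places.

0.0462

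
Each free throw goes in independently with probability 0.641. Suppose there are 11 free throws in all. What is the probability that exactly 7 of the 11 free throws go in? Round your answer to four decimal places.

X ~ Binomial(n=11, p=0.641).
P(X=7) = C(11,7) · p^7 · (1−p)^4
= 330 · 0.044464 · 0.01661 = 0.243724

0.2437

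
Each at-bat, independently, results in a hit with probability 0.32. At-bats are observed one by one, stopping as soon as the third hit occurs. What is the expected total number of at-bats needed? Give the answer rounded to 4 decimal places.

Y = total at-bats until the third success; negative binomial with r=3, p=0.32.
E[Y] = r / p = 3 / 0.32 = 9.375000

9.3750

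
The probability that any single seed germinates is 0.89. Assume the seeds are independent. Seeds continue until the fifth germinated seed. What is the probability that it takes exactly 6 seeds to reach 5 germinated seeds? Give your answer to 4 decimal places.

0.3071

Y = trial on which the fifth success occurs; negative binomial, r=5, p=0.89.
P(Y=6) = C(5,4) · p^5 · (1−p)^1
= 5 · 0.55841 · 0.11 = 0.307123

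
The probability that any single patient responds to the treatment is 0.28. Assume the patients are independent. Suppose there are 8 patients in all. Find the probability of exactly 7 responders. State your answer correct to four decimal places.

0.0008

X ~ Binomial(n=8, p=0.28).
P(X=7) = C(8,7) · p^7 · (1−p)^1
= 8 · 0.00013493 · 0.72 = 0.000777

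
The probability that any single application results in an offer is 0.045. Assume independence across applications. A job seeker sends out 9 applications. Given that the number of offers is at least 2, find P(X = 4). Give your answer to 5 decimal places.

0.00695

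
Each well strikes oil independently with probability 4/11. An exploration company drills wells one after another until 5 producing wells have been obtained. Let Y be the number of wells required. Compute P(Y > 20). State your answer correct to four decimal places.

0.0953

Needing more than 20 wells ⇔ fewer than 5 successes in the first 20. With X ~ Binomial(20, 0.363636), P(Y > 20) = P(X ≤ 4).
  k=0: C(20,0)·0.363636^0·0.636364^20 = 0.000119
  k=1: C(20,1)·0.363636^1·0.636364^19 = 0.001355
  k=2: C(20,2)·0.363636^2·0.636364^18 = 0.007358
  k=3: C(20,3)·0.363636^3·0.636364^17 = 0.025229
  k=4: C(20,4)·0.363636^4·0.636364^16 = 0.061270
P(X ≤ 4) = 0.095332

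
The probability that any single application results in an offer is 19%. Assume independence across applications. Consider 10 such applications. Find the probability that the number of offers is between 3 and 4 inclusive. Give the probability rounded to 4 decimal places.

X ~ Binomial(10, 0.19); P(3 ≤ X ≤ 4) = Σ C(10,k) p^k (1−p)^(10−k) over k:
  k=3: C(10,3)·0.19^3·0.81^7 = 0.188294
  k=4: C(10,4)·0.19^4·0.81^6 = 0.077294
Total = 0.265588

0.2656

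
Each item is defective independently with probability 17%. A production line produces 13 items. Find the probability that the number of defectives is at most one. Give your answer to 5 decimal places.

X ~ Binomial(13, 0.17); P(X ≤ 1) = Σ C(13,k) p^k (1−p)^(13−k) over k:
  k=0: C(13,0)·0.17^0·0.83^13 = 0.0887187
  k=1: C(13,1)·0.17^1·0.83^12 = 0.2362269
Total = 0.3249456

0.32495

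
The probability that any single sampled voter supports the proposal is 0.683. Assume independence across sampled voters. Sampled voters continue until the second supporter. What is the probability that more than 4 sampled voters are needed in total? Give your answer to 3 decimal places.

0.097

Needing more than 4 sampled voters ⇔ fewer than 2 successes in the first 4. With X ~ Binomial(4, 0.683), P(Y > 4) = P(X ≤ 1).
  k=0: C(4,0)·0.683^0·0.317^4 = 0.01010
  k=1: C(4,1)·0.683^1·0.317^3 = 0.08703
P(X ≤ 1) = 0.09713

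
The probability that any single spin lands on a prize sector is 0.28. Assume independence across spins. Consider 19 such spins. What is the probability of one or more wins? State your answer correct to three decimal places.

0.998

P(at least one) = 1 − P(none) = 1 − (1 − 0.28)^19
= 1 − 0.00195 = 0.99805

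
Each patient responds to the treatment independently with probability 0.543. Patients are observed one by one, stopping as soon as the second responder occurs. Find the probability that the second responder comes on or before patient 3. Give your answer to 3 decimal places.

Finishing within 3 patients ⇔ at least 2 successes in the first 3. With X ~ Binomial(3, 0.543), P(Y ≤ 3) = 1 − P(X ≤ 1).
  k=0: C(3,0)·0.543^0·0.457^3 = 0.09544
  k=1: C(3,1)·0.543^1·0.457^2 = 0.34022
1 − 0.43566 = 0.56434

0.564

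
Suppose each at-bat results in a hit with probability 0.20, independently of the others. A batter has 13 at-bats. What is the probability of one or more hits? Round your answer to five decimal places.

0.94502

P(at least one) = 1 − P(none) = 1 − (1 − 0.20)^13
= 1 − 0.0549756 = 0.9450244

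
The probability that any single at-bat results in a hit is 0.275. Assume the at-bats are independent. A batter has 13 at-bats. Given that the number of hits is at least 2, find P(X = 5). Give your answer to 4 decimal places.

0.1699

X ~ Binomial(13, 0.275). Want P(X=5 | X≥2) = P(X=5) / P(X≥2).
P(X=5) = C(13,5)·0.275^5·0.725^8 = 0.154506
P(X≥2) = 1 − 0.015290 − 0.075393 = 0.909317
Ratio = 0.154506 / 0.909317 = 0.169915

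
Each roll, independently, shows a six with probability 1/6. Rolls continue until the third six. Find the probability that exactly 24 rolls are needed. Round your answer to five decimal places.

Y = trial on which the third success occurs; negative binomial, r=3, p=0.166667.
P(Y=24) = C(23,2) · p^3 · (1−p)^21
= 253 · 0.0046296 · 0.021737 = 0.0254601

0.02546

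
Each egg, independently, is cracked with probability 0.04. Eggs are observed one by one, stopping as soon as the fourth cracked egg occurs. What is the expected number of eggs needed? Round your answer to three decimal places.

Y = total eggs until the fourth success; negative binomial with r=4, p=0.04.
E[Y] = r / p = 4 / 0.04 = 100.00000

100.000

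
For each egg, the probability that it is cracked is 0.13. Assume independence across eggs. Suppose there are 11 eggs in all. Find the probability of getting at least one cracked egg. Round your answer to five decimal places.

P(at least one) = 1 − P(none) = 1 − (1 − 0.13)^11
= 1 − 0.2161284 = 0.7838716

0.78387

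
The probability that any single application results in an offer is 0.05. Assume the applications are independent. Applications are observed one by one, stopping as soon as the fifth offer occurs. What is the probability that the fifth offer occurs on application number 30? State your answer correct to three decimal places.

0.002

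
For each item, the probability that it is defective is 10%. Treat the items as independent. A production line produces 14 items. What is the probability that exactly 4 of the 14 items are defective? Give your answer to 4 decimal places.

0.0349

X ~ Binomial(n=14, p=0.10).
P(X=4) = C(14,4) · p^4 · (1−p)^10
= 1001 · 0.0001 · 0.34868 = 0.034903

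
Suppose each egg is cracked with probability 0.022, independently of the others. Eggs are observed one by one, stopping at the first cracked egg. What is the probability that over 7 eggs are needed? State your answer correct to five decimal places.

0.85580

Y = number of eggs to the first success; geometric, p = 0.022.
P(Y > 7) = P(first 7 all fail) = (1−p)^7 = 0.8557994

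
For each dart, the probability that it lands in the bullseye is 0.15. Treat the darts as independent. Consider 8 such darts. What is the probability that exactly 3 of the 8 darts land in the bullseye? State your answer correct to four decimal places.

X ~ Binomial(n=8, p=0.15).
P(X=3) = C(8,3) · p^3 · (1−p)^5
= 56 · 0.003375 · 0.44371 = 0.083860

0.0839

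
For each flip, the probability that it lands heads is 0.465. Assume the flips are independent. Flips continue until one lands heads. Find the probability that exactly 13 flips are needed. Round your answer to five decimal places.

0.00026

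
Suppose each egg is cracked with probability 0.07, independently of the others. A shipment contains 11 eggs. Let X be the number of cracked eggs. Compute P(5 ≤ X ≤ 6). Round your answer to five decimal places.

0.00054

X ~ Binomial(11, 0.07); P(5 ≤ X ≤ 6) = Σ C(11,k) p^k (1−p)^(11−k) over k:
  k=5: C(11,5)·0.07^5·0.93^6 = 0.0005024
  k=6: C(11,6)·0.07^6·0.93^5 = 0.0000378
Total = 0.0005402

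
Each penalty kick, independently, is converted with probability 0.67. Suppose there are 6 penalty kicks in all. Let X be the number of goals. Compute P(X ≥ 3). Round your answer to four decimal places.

X ~ Binomial(6, 0.67); P(X ≥ 3) = Σ C(6,k) p^k (1−p)^(6−k) over k:
  k=3: C(6,3)·0.67^3·0.33^3 = 0.216170
  k=4: C(6,4)·0.67^4·0.33^2 = 0.329169
  k=5: C(6,5)·0.67^5·0.33^1 = 0.267325
  k=6: C(6,6)·0.67^6·0.33^0 = 0.090458
Total = 0.903122

0.9031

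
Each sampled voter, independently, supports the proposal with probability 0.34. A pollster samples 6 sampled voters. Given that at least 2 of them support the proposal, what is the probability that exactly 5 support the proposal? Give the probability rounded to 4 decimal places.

0.0272

X ~ Binomial(6, 0.34). Want P(X=5 | X≥2) = P(X=5) / P(X≥2).
P(X=5) = C(6,5)·0.34^5·0.66^1 = 0.017992
P(X≥2) = 1 − 0.082654 − 0.255476 = 0.661870
Ratio = 0.017992 / 0.661870 = 0.027184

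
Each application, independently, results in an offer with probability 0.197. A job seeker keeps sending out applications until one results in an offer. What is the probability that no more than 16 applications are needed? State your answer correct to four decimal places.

Y = number of applications to the first success; geometric, p = 0.197.
P(Y ≤ 16) = 1 − (1−p)^16 = 1 − 0.029885 = 0.970115

0.9701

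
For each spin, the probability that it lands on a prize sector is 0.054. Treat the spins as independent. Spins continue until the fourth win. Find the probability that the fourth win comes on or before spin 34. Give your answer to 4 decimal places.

0.1091

Finishing within 34 spins ⇔ at least 4 successes in the first 34. With X ~ Binomial(34, 0.054), P(Y ≤ 34) = 1 − P(X ≤ 3).
  k=0: C(34,0)·0.054^0·0.946^34 = 0.151460
  k=1: C(34,1)·0.054^1·0.946^33 = 0.293955
  k=2: C(34,2)·0.054^2·0.946^32 = 0.276864
  k=3: C(34,3)·0.054^3·0.946^31 = 0.168577
1 − 0.890856 = 0.109144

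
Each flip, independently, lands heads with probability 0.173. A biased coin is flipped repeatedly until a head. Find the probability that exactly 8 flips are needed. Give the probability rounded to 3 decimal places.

0.046

Geometric (trials to first success), p = 0.173.
P(Y = 8) = (1−p)^7 · p = 0.26457 · 0.173 = 0.04577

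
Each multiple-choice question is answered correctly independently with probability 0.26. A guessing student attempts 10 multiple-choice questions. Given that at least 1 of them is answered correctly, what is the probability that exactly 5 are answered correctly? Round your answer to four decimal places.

X ~ Binomial(10, 0.26). Want P(X=5 | X≥1) = P(X=5) / P(X≥1).
P(X=5) = C(10,5)·0.26^5·0.74^5 = 0.066439
P(X≥1) = 1 − 0.049240 = 0.950760
Ratio = 0.066439 / 0.950760 = 0.069880

0.0699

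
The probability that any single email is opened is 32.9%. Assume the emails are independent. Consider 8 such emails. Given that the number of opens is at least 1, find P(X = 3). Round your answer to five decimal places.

0.28289

X ~ Binomial(8, 0.329). Want P(X=3 | X≥1) = P(X=3) / P(X≥1).
P(X=3) = C(8,3)·0.329^3·0.671^5 = 0.2712616
P(X≥1) = 1 − 0.0410942 = 0.9589058
Ratio = 0.2712616 / 0.9589058 = 0.2828866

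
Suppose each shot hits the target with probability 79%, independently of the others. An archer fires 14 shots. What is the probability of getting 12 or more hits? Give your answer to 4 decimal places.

X ~ Binomial(14, 0.79); P(X ≥ 12) = Σ C(14,k) p^k (1−p)^(14−k) over k:
  k=12: C(14,12)·0.79^12·0.21^2 = 0.237140
  k=13: C(14,13)·0.79^13·0.21^1 = 0.137246
  k=14: C(14,14)·0.79^14·0.21^0 = 0.036879
Total = 0.411265

0.4113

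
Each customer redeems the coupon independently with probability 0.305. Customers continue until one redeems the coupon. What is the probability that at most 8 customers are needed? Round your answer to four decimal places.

0.9456

Y = number of customers to the first success; geometric, p = 0.305.
P(Y ≤ 8) = 1 − (1−p)^8 = 1 − 0.054435 = 0.945565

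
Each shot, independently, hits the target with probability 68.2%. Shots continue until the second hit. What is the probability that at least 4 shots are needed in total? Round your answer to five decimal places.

Needing more than 3 shots ⇔ fewer than 2 successes in the first 3. With X ~ Binomial(3, 0.682), P(Y > 3) = P(X ≤ 1).
  k=0: C(3,0)·0.682^0·0.318^3 = 0.0321574
  k=1: C(3,1)·0.682^1·0.318^2 = 0.2068997
P(X ≤ 1) = 0.2390571

0.23906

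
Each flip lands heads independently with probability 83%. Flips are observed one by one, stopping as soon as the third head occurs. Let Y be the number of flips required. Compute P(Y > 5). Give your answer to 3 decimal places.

0.037

Needing more than 5 flips ⇔ fewer than 3 successes in the first 5. With X ~ Binomial(5, 0.83), P(Y > 5) = P(X ≤ 2).
  k=0: C(5,0)·0.83^0·0.17^5 = 0.00014
  k=1: C(5,1)·0.83^1·0.17^4 = 0.00347
  k=2: C(5,2)·0.83^2·0.17^3 = 0.03385
P(X ≤ 2) = 0.03745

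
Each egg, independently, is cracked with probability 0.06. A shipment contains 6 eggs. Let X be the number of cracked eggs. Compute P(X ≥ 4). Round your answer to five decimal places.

0.00018

X ~ Binomial(6, 0.06); P(X ≥ 4) = Σ C(6,k) p^k (1−p)^(6−k) over k:
  k=4: C(6,4)·0.06^4·0.94^2 = 0.0001718
  k=5: C(6,5)·0.06^5·0.94^1 = 0.0000044
  k=6: C(6,6)·0.06^6·0.94^0 = 0.0000000
Total = 0.0001762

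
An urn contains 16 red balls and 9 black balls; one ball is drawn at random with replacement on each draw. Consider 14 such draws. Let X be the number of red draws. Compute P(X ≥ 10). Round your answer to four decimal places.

0.3920

X ~ Binomial(14, 0.64); P(X ≥ 10) = Σ C(14,k) p^k (1−p)^(14−k) over k:
  k=10: C(14,10)·0.64^10·0.36^4 = 0.193840
  k=11: C(14,11)·0.64^11·0.36^3 = 0.125311
  k=12: C(14,12)·0.64^12·0.36^2 = 0.055694
  k=13: C(14,13)·0.64^13·0.36^1 = 0.015232
  k=14: C(14,14)·0.64^14·0.36^0 = 0.001934
Total = 0.392011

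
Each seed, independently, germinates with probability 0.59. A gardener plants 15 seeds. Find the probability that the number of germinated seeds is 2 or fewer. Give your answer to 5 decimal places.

X ~ Binomial(15, 0.59); P(X ≤ 2) = Σ C(15,k) p^k (1−p)^(15−k) over k:
  k=0: C(15,0)·0.59^0·0.41^15 = 0.0000016
  k=1: C(15,1)·0.59^1·0.41^14 = 0.0000336
  k=2: C(15,2)·0.59^2·0.41^13 = 0.0003381
Total = 0.0003733

0.00037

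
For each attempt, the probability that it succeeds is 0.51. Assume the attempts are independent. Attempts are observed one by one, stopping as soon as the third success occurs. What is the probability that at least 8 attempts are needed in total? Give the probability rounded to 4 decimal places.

0.2105

Needing more than 7 attempts ⇔ fewer than 3 successes in the first 7. With X ~ Binomial(7, 0.51), P(Y > 7) = P(X ≤ 2).
  k=0: C(7,0)·0.51^0·0.49^7 = 0.006782
  k=1: C(7,1)·0.51^1·0.49^6 = 0.049413
  k=2: C(7,2)·0.51^2·0.49^5 = 0.154291
P(X ≤ 2) = 0.210486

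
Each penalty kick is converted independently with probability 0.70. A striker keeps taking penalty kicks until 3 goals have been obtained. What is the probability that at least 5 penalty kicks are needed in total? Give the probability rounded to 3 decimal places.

0.348

Needing more than 4 penalty kicks ⇔ fewer than 3 successes in the first 4. With X ~ Binomial(4, 0.70), P(Y > 4) = P(X ≤ 2).
  k=0: C(4,0)·0.70^0·0.30^4 = 0.00810
  k=1: C(4,1)·0.70^1·0.30^3 = 0.07560
  k=2: C(4,2)·0.70^2·0.30^2 = 0.26460
P(X ≤ 2) = 0.34830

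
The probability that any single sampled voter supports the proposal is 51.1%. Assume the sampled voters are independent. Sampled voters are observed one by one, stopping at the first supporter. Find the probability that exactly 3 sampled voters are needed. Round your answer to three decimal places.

Geometric (trials to first success), p = 0.511.
P(Y = 3) = (1−p)^2 · p = 0.23912 · 0.511 = 0.12219

0.122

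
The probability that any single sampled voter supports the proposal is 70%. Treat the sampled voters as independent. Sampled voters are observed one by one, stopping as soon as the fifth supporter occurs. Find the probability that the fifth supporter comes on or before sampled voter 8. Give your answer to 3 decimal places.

Finishing within 8 sampled voters ⇔ at least 5 successes in the first 8. With X ~ Binomial(8, 0.70), P(Y ≤ 8) = 1 − P(X ≤ 4).
  k=0: C(8,0)·0.70^0·0.30^8 = 0.00007
  k=1: C(8,1)·0.70^1·0.30^7 = 0.00122
  k=2: C(8,2)·0.70^2·0.30^6 = 0.01000
  k=3: C(8,3)·0.70^3·0.30^5 = 0.04668
  k=4: C(8,4)·0.70^4·0.30^4 = 0.13614
1 − 0.19410 = 0.80590

0.806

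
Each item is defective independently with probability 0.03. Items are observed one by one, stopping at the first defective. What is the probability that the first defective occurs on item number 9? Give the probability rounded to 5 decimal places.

0.02351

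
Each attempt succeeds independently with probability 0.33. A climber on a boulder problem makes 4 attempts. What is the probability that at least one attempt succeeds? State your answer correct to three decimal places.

P(at least one) = 1 − P(none) = 1 − (1 − 0.33)^4
= 1 − 0.20151 = 0.79849

0.798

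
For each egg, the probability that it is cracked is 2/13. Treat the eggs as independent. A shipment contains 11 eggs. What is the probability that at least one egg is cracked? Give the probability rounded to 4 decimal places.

P(at least one) = 1 − P(none) = 1 − (1 − 0.153846)^11
= 1 − 0.159200 = 0.840800

0.8408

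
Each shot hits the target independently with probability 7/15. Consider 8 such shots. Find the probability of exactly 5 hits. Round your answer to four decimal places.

0.1880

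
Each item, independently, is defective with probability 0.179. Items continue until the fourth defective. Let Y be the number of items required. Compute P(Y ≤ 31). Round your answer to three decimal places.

Finishing within 31 items ⇔ at least 4 successes in the first 31. With X ~ Binomial(31, 0.179), P(Y ≤ 31) = 1 − P(X ≤ 3).
  k=0: C(31,0)·0.179^0·0.821^31 = 0.00221
  k=1: C(31,1)·0.179^1·0.821^30 = 0.01495
  k=2: C(31,2)·0.179^2·0.821^29 = 0.04888
  k=3: C(31,3)·0.179^3·0.821^28 = 0.10301
1 − 0.16905 = 0.83095

0.831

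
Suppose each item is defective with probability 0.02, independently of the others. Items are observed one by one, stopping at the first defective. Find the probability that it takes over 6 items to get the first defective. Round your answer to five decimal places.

0.88584

Y = number of items to the first success; geometric, p = 0.02.
P(Y > 6) = P(first 6 all fail) = (1−p)^6 = 0.8858424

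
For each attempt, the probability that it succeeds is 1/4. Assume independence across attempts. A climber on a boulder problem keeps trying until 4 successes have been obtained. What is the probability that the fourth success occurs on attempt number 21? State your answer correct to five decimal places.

Y = trial on which the fourth success occurs; negative binomial, r=4, p=0.25.
P(Y=21) = C(20,3) · p^4 · (1−p)^17
= 1140 · 0.0039062 · 0.0075169 = 0.0334739

0.03347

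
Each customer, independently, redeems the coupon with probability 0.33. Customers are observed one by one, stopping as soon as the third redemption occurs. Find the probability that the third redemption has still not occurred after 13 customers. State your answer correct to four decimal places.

0.1443

Needing more than 13 customers ⇔ fewer than 3 successes in the first 13. With X ~ Binomial(13, 0.33), P(Y > 13) = P(X ≤ 2).
  k=0: C(13,0)·0.33^0·0.67^13 = 0.005482
  k=1: C(13,1)·0.33^1·0.67^12 = 0.035104
  k=2: C(13,2)·0.33^2·0.67^11 = 0.103740
P(X ≤ 2) = 0.144326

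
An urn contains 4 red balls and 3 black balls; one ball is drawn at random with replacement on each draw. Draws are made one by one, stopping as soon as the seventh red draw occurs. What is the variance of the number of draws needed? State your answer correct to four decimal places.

Y = total draws until the seventh success; negative binomial with r=7, p=0.571429.
Var(Y) = r(1−p)/p² = 7·0.428571 / 0.571429² = 9.187500

9.1875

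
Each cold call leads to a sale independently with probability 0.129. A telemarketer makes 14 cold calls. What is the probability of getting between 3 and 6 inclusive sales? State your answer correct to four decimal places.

0.2659

X ~ Binomial(14, 0.129); P(3 ≤ X ≤ 6) = Σ C(14,k) p^k (1−p)^(14−k) over k:
  k=3: C(14,3)·0.129^3·0.871^11 = 0.171029
  k=4: C(14,4)·0.129^4·0.871^10 = 0.069659
  k=5: C(14,5)·0.129^5·0.871^9 = 0.020634
  k=6: C(14,6)·0.129^6·0.871^8 = 0.004584
Total = 0.265905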